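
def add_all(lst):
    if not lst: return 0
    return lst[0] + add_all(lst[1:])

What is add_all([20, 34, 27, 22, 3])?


add_all([20, 34, 27, 22, 3]) = 20 + add_all([34, 27, 22, 3])
add_all([34, 27, 22, 3]) = 34 + add_all([27, 22, 3])
add_all([27, 22, 3]) = 27 + add_all([22, 3])
add_all([22, 3]) = 22 + add_all([3])
add_all([3]) = 3 + add_all([])
add_all([]) = 0  (base case)
Total: 20 + 34 + 27 + 22 + 3 + 0 = 106

106


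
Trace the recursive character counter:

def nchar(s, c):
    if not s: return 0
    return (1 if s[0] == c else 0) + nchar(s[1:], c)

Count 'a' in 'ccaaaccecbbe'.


s[0]='c' != 'a' -> 0
s[0]='c' != 'a' -> 0
s[0]='a' == 'a' -> 1
s[0]='a' == 'a' -> 1
s[0]='a' == 'a' -> 1
s[0]='c' != 'a' -> 0
s[0]='c' != 'a' -> 0
s[0]='e' != 'a' -> 0
s[0]='c' != 'a' -> 0
s[0]='b' != 'a' -> 0
s[0]='b' != 'a' -> 0
s[0]='e' != 'a' -> 0
Sum: 0 + 0 + 1 + 1 + 1 + 0 + 0 + 0 + 0 + 0 + 0 + 0 = 3

3


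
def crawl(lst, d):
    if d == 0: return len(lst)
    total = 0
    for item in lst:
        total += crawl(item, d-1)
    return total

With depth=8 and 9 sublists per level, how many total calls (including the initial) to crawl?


At depth 0 (root): 1 call
At depth 1: each of 1 parents calls crawl on 9 children = 9 calls
At depth 2: each of 9 parents calls crawl on 9 children = 81 calls
At depth 3: each of 81 parents calls crawl on 9 children = 729 calls
At depth 4: each of 729 parents calls crawl on 9 children = 6561 calls
At depth 5: each of 6561 parents calls crawl on 9 children = 59049 calls
At depth 6: each of 59049 parents calls crawl on 9 children = 531441 calls
At depth 7: each of 531441 parents calls crawl on 9 children = 4782969 calls
At depth 8: each of 4782969 parents calls crawl on 9 children = 43046721 calls
Total: 1 + 9 + 81 + 729 + 6561 + 59049 + 531441 + 4782969 + 43046721 = 48427561

48427561


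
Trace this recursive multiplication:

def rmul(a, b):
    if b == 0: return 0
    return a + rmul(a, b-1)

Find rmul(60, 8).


rmul(60, 8) = 60 + rmul(60, 7)
rmul(60, 7) = 60 + rmul(60, 6)
rmul(60, 6) = 60 + rmul(60, 5)
rmul(60, 5) = 60 + rmul(60, 4)
rmul(60, 4) = 60 + rmul(60, 3)
rmul(60, 3) = 60 + rmul(60, 2)
rmul(60, 2) = 60 + rmul(60, 1)
rmul(60, 1) = 60 + rmul(60, 0)
rmul(60, 0) = 0  (base case)
Total: 60 + 60 + 60 + 60 + 60 + 60 + 60 + 60 + 0 = 480

480


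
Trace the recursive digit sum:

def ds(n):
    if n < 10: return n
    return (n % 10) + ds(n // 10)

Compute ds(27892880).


ds(27892880) = 0 + ds(2789288)
ds(2789288) = 8 + ds(278928)
ds(278928) = 8 + ds(27892)
ds(27892) = 2 + ds(2789)
ds(2789) = 9 + ds(278)
ds(278) = 8 + ds(27)
ds(27) = 7 + ds(2)
ds(2) = 2  (base case)
Total: 0 + 8 + 8 + 2 + 9 + 8 + 7 + 2 = 44

44


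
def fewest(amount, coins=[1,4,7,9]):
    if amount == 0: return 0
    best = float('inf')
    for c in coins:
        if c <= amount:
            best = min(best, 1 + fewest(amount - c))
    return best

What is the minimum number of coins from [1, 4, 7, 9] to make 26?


Building up with DP:
fewest(0) = 0
fewest(1) = min(1+fewest(0)=1+0=1) = 1
fewest(2) = min(1+fewest(1)=1+1=2) = 2
fewest(3) = min(1+fewest(2)=1+2=3) = 3
fewest(4) = min(1+fewest(3)=1+3=4, 1+fewest(0)=1+0=1) = 1
fewest(5) = min(1+fewest(4)=1+1=2, 1+fewest(1)=1+1=2) = 2
fewest(6) = min(1+fewest(5)=1+2=3, 1+fewest(2)=1+2=3) = 3
fewest(7) = min(1+fewest(6)=1+3=4, 1+fewest(3)=1+3=4, 1+fewest(0)=1+0=1) = 1
fewest(8) = min(1+fewest(7)=1+1=2, 1+fewest(4)=1+1=2, 1+fewest(1)=1+1=2) = 2
fewest(9) = min(1+fewest(8)=1+2=3, 1+fewest(5)=1+2=3, 1+fewest(2)=1+2=3, 1+fewest(0)=1+0=1) = 1
fewest(10) = min(1+fewest(9)=1+1=2, 1+fewest(6)=1+3=4, 1+fewest(3)=1+3=4, 1+fewest(1)=1+1=2) = 2
fewest(11) = min(1+fewest(10)=1+2=3, 1+fewest(7)=1+1=2, 1+fewest(4)=1+1=2, 1+fewest(2)=1+2=3) = 2
fewest(12) = min(1+fewest(11)=1+2=3, 1+fewest(8)=1+2=3, 1+fewest(5)=1+2=3, 1+fewest(3)=1+3=4) = 3
fewest(13) = min(1+fewest(12)=1+3=4, 1+fewest(9)=1+1=2, 1+fewest(6)=1+3=4, 1+fewest(4)=1+1=2) = 2
fewest(14) = min(1+fewest(13)=1+2=3, 1+fewest(10)=1+2=3, 1+fewest(7)=1+1=2, 1+fewest(5)=1+2=3) = 2
fewest(15) = min(1+fewest(14)=1+2=3, 1+fewest(11)=1+2=3, 1+fewest(8)=1+2=3, 1+fewest(6)=1+3=4) = 3
fewest(16) = min(1+fewest(15)=1+3=4, 1+fewest(12)=1+3=4, 1+fewest(9)=1+1=2, 1+fewest(7)=1+1=2) = 2
fewest(17) = min(1+fewest(16)=1+2=3, 1+fewest(13)=1+2=3, 1+fewest(10)=1+2=3, 1+fewest(8)=1+2=3) = 3
fewest(18) = min(1+fewest(17)=1+3=4, 1+fewest(14)=1+2=3, 1+fewest(11)=1+2=3, 1+fewest(9)=1+1=2) = 2
fewest(19) = min(1+fewest(18)=1+2=3, 1+fewest(15)=1+3=4, 1+fewest(12)=1+3=4, 1+fewest(10)=1+2=3) = 3
fewest(20) = min(1+fewest(19)=1+3=4, 1+fewest(16)=1+2=3, 1+fewest(13)=1+2=3, 1+fewest(11)=1+2=3) = 3
fewest(21) = min(1+fewest(20)=1+3=4, 1+fewest(17)=1+3=4, 1+fewest(14)=1+2=3, 1+fewest(12)=1+3=4) = 3
fewest(22) = min(1+fewest(21)=1+3=4, 1+fewest(18)=1+2=3, 1+fewest(15)=1+3=4, 1+fewest(13)=1+2=3) = 3
fewest(23) = min(1+fewest(22)=1+3=4, 1+fewest(19)=1+3=4, 1+fewest(16)=1+2=3, 1+fewest(14)=1+2=3) = 3
fewest(24) = min(1+fewest(23)=1+3=4, 1+fewest(20)=1+3=4, 1+fewest(17)=1+3=4, 1+fewest(15)=1+3=4) = 4
fewest(25) = min(1+fewest(24)=1+4=5, 1+fewest(21)=1+3=4, 1+fewest(18)=1+2=3, 1+fewest(16)=1+2=3) = 3
fewest(26) = min(1+fewest(25)=1+3=4, 1+fewest(22)=1+3=4, 1+fewest(19)=1+3=4, 1+fewest(17)=1+3=4) = 4

4


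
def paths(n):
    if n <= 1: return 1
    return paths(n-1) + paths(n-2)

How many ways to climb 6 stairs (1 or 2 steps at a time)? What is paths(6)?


Building up from base cases:
paths(0) = 1
paths(1) = 1
paths(2) = paths(1) + paths(0) = 1 + 1 = 2
paths(3) = paths(2) + paths(1) = 2 + 1 = 3
paths(4) = paths(3) + paths(2) = 3 + 2 = 5
paths(5) = paths(4) + paths(3) = 5 + 3 = 8
paths(6) = paths(5) + paths(4) = 8 + 5 = 13

13


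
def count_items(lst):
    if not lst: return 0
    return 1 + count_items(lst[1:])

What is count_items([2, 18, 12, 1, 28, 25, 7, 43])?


count_items([2, 18, 12, 1, 28, 25, 7, 43]) = 1 + count_items([18, 12, 1, 28, 25, 7, 43])
count_items([18, 12, 1, 28, 25, 7, 43]) = 1 + count_items([12, 1, 28, 25, 7, 43])
count_items([12, 1, 28, 25, 7, 43]) = 1 + count_items([1, 28, 25, 7, 43])
count_items([1, 28, 25, 7, 43]) = 1 + count_items([28, 25, 7, 43])
count_items([28, 25, 7, 43]) = 1 + count_items([25, 7, 43])
count_items([25, 7, 43]) = 1 + count_items([7, 43])
count_items([7, 43]) = 1 + count_items([43])
count_items([43]) = 1 + count_items([])
count_items([]) = 0  (base case)
Unwinding: 1 + 1 + 1 + 1 + 1 + 1 + 1 + 1 + 0 = 8

8


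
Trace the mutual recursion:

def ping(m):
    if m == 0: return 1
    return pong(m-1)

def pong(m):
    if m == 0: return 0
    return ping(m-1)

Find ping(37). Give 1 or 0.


ping(37) = pong(36)
pong(36) = ping(35)
ping(35) = pong(34)
pong(34) = ping(33)
ping(33) = pong(32)
pong(32) = ping(31)
ping(31) = pong(30)
pong(30) = ping(29)
ping(29) = pong(28)
pong(28) = ping(27)
ping(27) = pong(26)
pong(26) = ping(25)
ping(25) = pong(24)
pong(24) = ping(23)
ping(23) = pong(22)
pong(22) = ping(21)
ping(21) = pong(20)
pong(20) = ping(19)
ping(19) = pong(18)
pong(18) = ping(17)
ping(17) = pong(16)
pong(16) = ping(15)
ping(15) = pong(14)
pong(14) = ping(13)
ping(13) = pong(12)
pong(12) = ping(11)
ping(11) = pong(10)
pong(10) = ping(9)
ping(9) = pong(8)
pong(8) = ping(7)
ping(7) = pong(6)
pong(6) = ping(5)
ping(5) = pong(4)
pong(4) = ping(3)
ping(3) = pong(2)
pong(2) = ping(1)
ping(1) = pong(0)
pong(0) = 0  (base case)
Result: 0

0


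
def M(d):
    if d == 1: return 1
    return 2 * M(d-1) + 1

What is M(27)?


M(27) = 2 * M(26) + 1
M(26) = 2 * M(25) + 1
M(25) = 2 * M(24) + 1
M(24) = 2 * M(23) + 1
M(23) = 2 * M(22) + 1
M(22) = 2 * M(21) + 1
M(21) = 2 * M(20) + 1
M(20) = 2 * M(19) + 1
M(19) = 2 * M(18) + 1
M(18) = 2 * M(17) + 1
M(17) = 2 * M(16) + 1
M(16) = 2 * M(15) + 1
M(15) = 2 * M(14) + 1
M(14) = 2 * M(13) + 1
M(13) = 2 * M(12) + 1
M(12) = 2 * M(11) + 1
M(11) = 2 * M(10) + 1
M(10) = 2 * M(9) + 1
M(9) = 2 * M(8) + 1
M(8) = 2 * M(7) + 1
M(7) = 2 * M(6) + 1
M(6) = 2 * M(5) + 1
M(5) = 2 * M(4) + 1
M(4) = 2 * M(3) + 1
M(3) = 2 * M(2) + 1
M(2) = 2 * M(1) + 1
M(1) = 1  (base case)
M(2) = 2 * 1 + 1 = 3
M(3) = 2 * 3 + 1 = 7
M(4) = 2 * 7 + 1 = 15
M(5) = 2 * 15 + 1 = 31
M(6) = 2 * 31 + 1 = 63
M(7) = 2 * 63 + 1 = 127
M(8) = 2 * 127 + 1 = 255
M(9) = 2 * 255 + 1 = 511
M(10) = 2 * 511 + 1 = 1023
M(11) = 2 * 1023 + 1 = 2047
M(12) = 2 * 2047 + 1 = 4095
M(13) = 2 * 4095 + 1 = 8191
M(14) = 2 * 8191 + 1 = 16383
M(15) = 2 * 16383 + 1 = 32767
M(16) = 2 * 32767 + 1 = 65535
M(17) = 2 * 65535 + 1 = 131071
M(18) = 2 * 131071 + 1 = 262143
M(19) = 2 * 262143 + 1 = 524287
M(20) = 2 * 524287 + 1 = 1048575
M(21) = 2 * 1048575 + 1 = 2097151
M(22) = 2 * 2097151 + 1 = 4194303
M(23) = 2 * 4194303 + 1 = 8388607
M(24) = 2 * 8388607 + 1 = 16777215
M(25) = 2 * 16777215 + 1 = 33554431
M(26) = 2 * 33554431 + 1 = 67108863
M(27) = 2 * 67108863 + 1 = 134217727

134217727


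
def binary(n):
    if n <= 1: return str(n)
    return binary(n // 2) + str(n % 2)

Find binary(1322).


binary(1322) = binary(661) + '0'
binary(661) = binary(330) + '1'
binary(330) = binary(165) + '0'
binary(165) = binary(82) + '1'
binary(82) = binary(41) + '0'
binary(41) = binary(20) + '1'
binary(20) = binary(10) + '0'
binary(10) = binary(5) + '0'
binary(5) = binary(2) + '1'
binary(2) = binary(1) + '0'
binary(1) = '1'  (base case)
Concatenating: '1' + '0' + '1' + '0' + '0' + '1' + '0' + '1' + '0' + '1' + '0' = '10100101010'

10100101010


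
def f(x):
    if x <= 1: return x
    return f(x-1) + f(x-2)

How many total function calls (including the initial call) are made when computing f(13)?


Let C(n) = total calls for f(n)
C(0) = 1, C(1) = 1
C(2) = 1 + C(1) + C(0) = 1 + 1 + 1 = 3
C(3) = 1 + C(2) + C(1) = 1 + 3 + 1 = 5
C(4) = 1 + C(3) + C(2) = 1 + 5 + 3 = 9
C(5) = 1 + C(4) + C(3) = 1 + 9 + 5 = 15
C(6) = 1 + C(5) + C(4) = 1 + 15 + 9 = 25
C(7) = 1 + C(6) + C(5) = 1 + 25 + 15 = 41
C(8) = 1 + C(7) + C(6) = 1 + 41 + 25 = 67
C(9) = 1 + C(8) + C(7) = 1 + 67 + 41 = 109
C(10) = 1 + C(9) + C(8) = 1 + 109 + 67 = 177
C(11) = 1 + C(10) + C(9) = 1 + 177 + 109 = 287
C(12) = 1 + C(11) + C(10) = 1 + 287 + 177 = 465
C(13) = 1 + C(12) + C(11) = 1 + 465 + 287 = 753

753


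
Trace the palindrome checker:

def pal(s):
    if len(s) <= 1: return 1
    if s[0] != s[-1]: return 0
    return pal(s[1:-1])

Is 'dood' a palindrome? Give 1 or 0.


pal('dood'): s[0]='d' == s[-1]='d' -> check pal('oo')
pal('oo'): s[0]='o' == s[-1]='o' -> check pal('')
pal(''): len <= 1 -> return 1  (base case)
Result: 1 (palindrome)

1


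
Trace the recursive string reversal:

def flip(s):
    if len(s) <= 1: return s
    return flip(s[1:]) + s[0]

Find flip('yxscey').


flip('yxscey') = flip('xscey') + 'y'
flip('xscey') = flip('scey') + 'x'
flip('scey') = flip('cey') + 's'
flip('cey') = flip('ey') + 'c'
flip('ey') = flip('y') + 'e'
flip('y') = 'y'  (base case)
Concatenating: 'y' + 'e' + 'c' + 's' + 'x' + 'y' = 'yecsxy'

yecsxy


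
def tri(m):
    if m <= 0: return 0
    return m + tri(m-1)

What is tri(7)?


tri(7)
= 7 + 6 + 5 + 4 + 3 + 2 + 1 + tri(0)
= 7 + 6 + 5 + 4 + 3 + 2 + 1 + 0
= 28

28


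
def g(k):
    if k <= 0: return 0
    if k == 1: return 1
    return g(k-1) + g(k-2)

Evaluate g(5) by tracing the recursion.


Computing g(5) bottom-up:
g(0) = 0
g(1) = 1
g(2) = g(1) + g(0) = 1 + 0 = 1
g(3) = g(2) + g(1) = 1 + 1 = 2
g(4) = g(3) + g(2) = 2 + 1 = 3
g(5) = g(4) + g(3) = 3 + 2 = 5

5


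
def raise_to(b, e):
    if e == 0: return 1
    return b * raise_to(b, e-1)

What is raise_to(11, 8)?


raise_to(11, 8)
= 11 * raise_to(11, 7)
= 11 * 11 * raise_to(11, 6)
= 11 * 11 * 11 * raise_to(11, 5)
= 11 * 11 * 11 * 11 * raise_to(11, 4)
= 11 * 11 * 11 * 11 * 11 * raise_to(11, 3)
= 11 * 11 * 11 * 11 * 11 * 11 * raise_to(11, 2)
= 11 * 11 * 11 * 11 * 11 * 11 * 11 * raise_to(11, 1)
= 11 * 11 * 11 * 11 * 11 * 11 * 11 * 11 * raise_to(11, 0)
= 11 * 11 * 11 * 11 * 11 * 11 * 11 * 11 * 1
= 214358881

214358881


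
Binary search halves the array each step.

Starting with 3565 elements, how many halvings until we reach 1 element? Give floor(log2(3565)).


3565 / 2 = 1782
1782 / 2 = 891
891 / 2 = 445
445 / 2 = 222
222 / 2 = 111
111 / 2 = 55
55 / 2 = 27
27 / 2 = 13
13 / 2 = 6
6 / 2 = 3
3 / 2 = 1
Reached 1 after 11 halvings

11


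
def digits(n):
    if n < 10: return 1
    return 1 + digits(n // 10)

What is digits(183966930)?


digits(183966930) = 1 + digits(18396693)
digits(18396693) = 1 + digits(1839669)
digits(1839669) = 1 + digits(183966)
digits(183966) = 1 + digits(18396)
digits(18396) = 1 + digits(1839)
digits(1839) = 1 + digits(183)
digits(183) = 1 + digits(18)
digits(18) = 1 + digits(1)
digits(1) = 1  (base case: 1 < 10)
Unwinding: 1 + 1 + 1 + 1 + 1 + 1 + 1 + 1 + 1 = 9

9


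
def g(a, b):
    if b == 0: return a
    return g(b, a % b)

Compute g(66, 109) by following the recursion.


g(66, 109) = g(109, 66)
g(109, 66) = g(66, 43)
g(66, 43) = g(43, 23)
g(43, 23) = g(23, 20)
g(23, 20) = g(20, 3)
g(20, 3) = g(3, 2)
g(3, 2) = g(2, 1)
g(2, 1) = g(1, 0)
g(1, 0) = 1  (base case)

1


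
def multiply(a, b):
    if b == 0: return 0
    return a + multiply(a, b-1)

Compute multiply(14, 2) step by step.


multiply(14, 2) = 14 + multiply(14, 1)
multiply(14, 1) = 14 + multiply(14, 0)
multiply(14, 0) = 0  (base case)
Total: 14 + 14 + 0 = 28

28


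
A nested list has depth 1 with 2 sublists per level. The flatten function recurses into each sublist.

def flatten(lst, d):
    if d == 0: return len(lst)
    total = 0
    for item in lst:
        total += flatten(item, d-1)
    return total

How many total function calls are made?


At depth 0 (root): 1 call
At depth 1: each of 1 parents calls flatten on 2 children = 2 calls
Total: 1 + 2 = 3

3


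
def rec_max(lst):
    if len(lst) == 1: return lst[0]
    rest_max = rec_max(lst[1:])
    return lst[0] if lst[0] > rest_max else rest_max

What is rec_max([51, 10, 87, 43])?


rec_max([51, 10, 87, 43]): compare 51 with rec_max([10, 87, 43])
rec_max([10, 87, 43]): compare 10 with rec_max([87, 43])
rec_max([87, 43]): compare 87 with rec_max([43])
rec_max([43]) = 43  (base case)
Compare 87 with 43 -> 87
Compare 10 with 87 -> 87
Compare 51 with 87 -> 87

87


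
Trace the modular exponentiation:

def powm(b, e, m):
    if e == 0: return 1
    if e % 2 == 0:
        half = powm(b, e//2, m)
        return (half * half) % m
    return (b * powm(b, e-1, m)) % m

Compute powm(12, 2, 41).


powm(12, 2, 41): e is even, compute powm(12, 1, 41)
  powm(12, 1, 41): e is odd, compute powm(12, 0, 41)
    powm(12, 0, 41) = 1
  (12 * 1) % 41 = 12
half=12, (12*12) % 41 = 21

21


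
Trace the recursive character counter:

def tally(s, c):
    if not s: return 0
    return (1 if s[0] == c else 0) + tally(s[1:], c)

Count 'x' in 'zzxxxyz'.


s[0]='z' != 'x' -> 0
s[0]='z' != 'x' -> 0
s[0]='x' == 'x' -> 1
s[0]='x' == 'x' -> 1
s[0]='x' == 'x' -> 1
s[0]='y' != 'x' -> 0
s[0]='z' != 'x' -> 0
Sum: 0 + 0 + 1 + 1 + 1 + 0 + 0 = 3

3


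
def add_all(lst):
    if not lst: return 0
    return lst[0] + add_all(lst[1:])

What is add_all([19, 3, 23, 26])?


add_all([19, 3, 23, 26]) = 19 + add_all([3, 23, 26])
add_all([3, 23, 26]) = 3 + add_all([23, 26])
add_all([23, 26]) = 23 + add_all([26])
add_all([26]) = 26 + add_all([])
add_all([]) = 0  (base case)
Total: 19 + 3 + 23 + 26 + 0 = 71

71


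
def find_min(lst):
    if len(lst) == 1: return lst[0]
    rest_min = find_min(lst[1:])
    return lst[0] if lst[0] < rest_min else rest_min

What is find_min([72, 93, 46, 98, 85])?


find_min([72, 93, 46, 98, 85]): compare 72 with find_min([93, 46, 98, 85])
find_min([93, 46, 98, 85]): compare 93 with find_min([46, 98, 85])
find_min([46, 98, 85]): compare 46 with find_min([98, 85])
find_min([98, 85]): compare 98 with find_min([85])
find_min([85]) = 85  (base case)
Compare 98 with 85 -> 85
Compare 46 with 85 -> 46
Compare 93 with 46 -> 46
Compare 72 with 46 -> 46

46


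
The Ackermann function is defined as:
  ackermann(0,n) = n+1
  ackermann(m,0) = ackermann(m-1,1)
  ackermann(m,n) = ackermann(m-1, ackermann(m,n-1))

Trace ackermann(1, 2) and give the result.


ackermann(1, 2) = ackermann(0, ackermann(1, 1))
  ackermann(1, 1) = ackermann(0, ackermann(1, 0))
    ackermann(1, 0) = ackermann(0, 1)
      ackermann(0, 1) = 2
    = ackermann(0, 2)
    ackermann(0, 2) = 3
  = ackermann(0, 3)
  ackermann(0, 3) = 4
Result: ackermann(1, 2) = 4

4


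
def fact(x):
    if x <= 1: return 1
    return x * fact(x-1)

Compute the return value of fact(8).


fact(8)
= 8 * fact(7)
= 8 * 7 * fact(6)
= 8 * 7 * 6 * fact(5)
= 8 * 7 * 6 * 5 * fact(4)
= 8 * 7 * 6 * 5 * 4 * fact(3)
= 8 * 7 * 6 * 5 * 4 * 3 * fact(2)
= 8 * 7 * 6 * 5 * 4 * 3 * 2 * fact(1)
= 8 * 7 * 6 * 5 * 4 * 3 * 2 * 1
= 40320

40320


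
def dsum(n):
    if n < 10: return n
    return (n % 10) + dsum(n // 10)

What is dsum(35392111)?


dsum(35392111) = 1 + dsum(3539211)
dsum(3539211) = 1 + dsum(353921)
dsum(353921) = 1 + dsum(35392)
dsum(35392) = 2 + dsum(3539)
dsum(3539) = 9 + dsum(353)
dsum(353) = 3 + dsum(35)
dsum(35) = 5 + dsum(3)
dsum(3) = 3  (base case)
Total: 1 + 1 + 1 + 2 + 9 + 3 + 5 + 3 = 25

25


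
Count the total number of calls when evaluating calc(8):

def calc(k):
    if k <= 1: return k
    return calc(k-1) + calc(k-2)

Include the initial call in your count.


Let C(n) = total calls for calc(n)
C(0) = 1, C(1) = 1
C(2) = 1 + C(1) + C(0) = 1 + 1 + 1 = 3
C(3) = 1 + C(2) + C(1) = 1 + 3 + 1 = 5
C(4) = 1 + C(3) + C(2) = 1 + 5 + 3 = 9
C(5) = 1 + C(4) + C(3) = 1 + 9 + 5 = 15
C(6) = 1 + C(5) + C(4) = 1 + 15 + 9 = 25
C(7) = 1 + C(6) + C(5) = 1 + 25 + 15 = 41
C(8) = 1 + C(7) + C(6) = 1 + 41 + 25 = 67

67


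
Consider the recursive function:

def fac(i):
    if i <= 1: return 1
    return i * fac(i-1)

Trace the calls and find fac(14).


fac(14)
= 14 * fac(13)
= 14 * 13 * fac(12)
= 14 * 13 * 12 * fac(11)
= 14 * 13 * 12 * 11 * fac(10)
= 14 * 13 * 12 * 11 * 10 * fac(9)
= 14 * 13 * 12 * 11 * 10 * 9 * fac(8)
= 14 * 13 * 12 * 11 * 10 * 9 * 8 * fac(7)
= 14 * 13 * 12 * 11 * 10 * 9 * 8 * 7 * fac(6)
= 14 * 13 * 12 * 11 * 10 * 9 * 8 * 7 * 6 * fac(5)
= 14 * 13 * 12 * 11 * 10 * 9 * 8 * 7 * 6 * 5 * fac(4)
= 14 * 13 * 12 * 11 * 10 * 9 * 8 * 7 * 6 * 5 * 4 * fac(3)
= 14 * 13 * 12 * 11 * 10 * 9 * 8 * 7 * 6 * 5 * 4 * 3 * fac(2)
= 14 * 13 * 12 * 11 * 10 * 9 * 8 * 7 * 6 * 5 * 4 * 3 * 2 * fac(1)
= 14 * 13 * 12 * 11 * 10 * 9 * 8 * 7 * 6 * 5 * 4 * 3 * 2 * 1
= 87178291200

87178291200


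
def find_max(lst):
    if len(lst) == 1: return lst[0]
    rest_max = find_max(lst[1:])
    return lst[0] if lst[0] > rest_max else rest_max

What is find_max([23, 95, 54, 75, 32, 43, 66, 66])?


find_max([23, 95, 54, 75, 32, 43, 66, 66]): compare 23 with find_max([95, 54, 75, 32, 43, 66, 66])
find_max([95, 54, 75, 32, 43, 66, 66]): compare 95 with find_max([54, 75, 32, 43, 66, 66])
find_max([54, 75, 32, 43, 66, 66]): compare 54 with find_max([75, 32, 43, 66, 66])
find_max([75, 32, 43, 66, 66]): compare 75 with find_max([32, 43, 66, 66])
find_max([32, 43, 66, 66]): compare 32 with find_max([43, 66, 66])
find_max([43, 66, 66]): compare 43 with find_max([66, 66])
find_max([66, 66]): compare 66 with find_max([66])
find_max([66]) = 66  (base case)
Compare 66 with 66 -> 66
Compare 43 with 66 -> 66
Compare 32 with 66 -> 66
Compare 75 with 66 -> 75
Compare 54 with 75 -> 75
Compare 95 with 75 -> 95
Compare 23 with 95 -> 95

95


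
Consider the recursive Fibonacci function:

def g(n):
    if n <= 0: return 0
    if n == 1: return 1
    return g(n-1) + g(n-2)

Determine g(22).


Computing g(22) bottom-up:
g(0) = 0
g(1) = 1
g(2) = g(1) + g(0) = 1 + 0 = 1
g(3) = g(2) + g(1) = 1 + 1 = 2
g(4) = g(3) + g(2) = 2 + 1 = 3
g(5) = g(4) + g(3) = 3 + 2 = 5
g(6) = g(5) + g(4) = 5 + 3 = 8
g(7) = g(6) + g(5) = 8 + 5 = 13
g(8) = g(7) + g(6) = 13 + 8 = 21
g(9) = g(8) + g(7) = 21 + 13 = 34
g(10) = g(9) + g(8) = 34 + 21 = 55
g(11) = g(10) + g(9) = 55 + 34 = 89
g(12) = g(11) + g(10) = 89 + 55 = 144
g(13) = g(12) + g(11) = 144 + 89 = 233
g(14) = g(13) + g(12) = 233 + 144 = 377
g(15) = g(14) + g(13) = 377 + 233 = 610
g(16) = g(15) + g(14) = 610 + 377 = 987
g(17) = g(16) + g(15) = 987 + 610 = 1597
g(18) = g(17) + g(16) = 1597 + 987 = 2584
g(19) = g(18) + g(17) = 2584 + 1597 = 4181
g(20) = g(19) + g(18) = 4181 + 2584 = 6765
g(21) = g(20) + g(19) = 6765 + 4181 = 10946
g(22) = g(21) + g(20) = 10946 + 6765 = 17711

17711


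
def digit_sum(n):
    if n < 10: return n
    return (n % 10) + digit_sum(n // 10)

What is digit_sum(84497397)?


digit_sum(84497397) = 7 + digit_sum(8449739)
digit_sum(8449739) = 9 + digit_sum(844973)
digit_sum(844973) = 3 + digit_sum(84497)
digit_sum(84497) = 7 + digit_sum(8449)
digit_sum(8449) = 9 + digit_sum(844)
digit_sum(844) = 4 + digit_sum(84)
digit_sum(84) = 4 + digit_sum(8)
digit_sum(8) = 8  (base case)
Total: 7 + 9 + 3 + 7 + 9 + 4 + 4 + 8 = 51

51


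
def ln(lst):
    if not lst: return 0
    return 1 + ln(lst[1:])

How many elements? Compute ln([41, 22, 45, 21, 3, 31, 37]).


ln([41, 22, 45, 21, 3, 31, 37]) = 1 + ln([22, 45, 21, 3, 31, 37])
ln([22, 45, 21, 3, 31, 37]) = 1 + ln([45, 21, 3, 31, 37])
ln([45, 21, 3, 31, 37]) = 1 + ln([21, 3, 31, 37])
ln([21, 3, 31, 37]) = 1 + ln([3, 31, 37])
ln([3, 31, 37]) = 1 + ln([31, 37])
ln([31, 37]) = 1 + ln([37])
ln([37]) = 1 + ln([])
ln([]) = 0  (base case)
Unwinding: 1 + 1 + 1 + 1 + 1 + 1 + 1 + 0 = 7

7


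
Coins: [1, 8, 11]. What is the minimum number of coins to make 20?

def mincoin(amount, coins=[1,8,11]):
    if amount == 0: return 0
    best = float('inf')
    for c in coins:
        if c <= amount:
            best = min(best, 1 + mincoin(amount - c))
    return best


Building up with DP:
mincoin(0) = 0
mincoin(1) = min(1+mincoin(0)=1+0=1) = 1
mincoin(2) = min(1+mincoin(1)=1+1=2) = 2
mincoin(3) = min(1+mincoin(2)=1+2=3) = 3
mincoin(4) = min(1+mincoin(3)=1+3=4) = 4
mincoin(5) = min(1+mincoin(4)=1+4=5) = 5
mincoin(6) = min(1+mincoin(5)=1+5=6) = 6
mincoin(7) = min(1+mincoin(6)=1+6=7) = 7
mincoin(8) = min(1+mincoin(7)=1+7=8, 1+mincoin(0)=1+0=1) = 1
mincoin(9) = min(1+mincoin(8)=1+1=2, 1+mincoin(1)=1+1=2) = 2
mincoin(10) = min(1+mincoin(9)=1+2=3, 1+mincoin(2)=1+2=3) = 3
mincoin(11) = min(1+mincoin(10)=1+3=4, 1+mincoin(3)=1+3=4, 1+mincoin(0)=1+0=1) = 1
mincoin(12) = min(1+mincoin(11)=1+1=2, 1+mincoin(4)=1+4=5, 1+mincoin(1)=1+1=2) = 2
mincoin(13) = min(1+mincoin(12)=1+2=3, 1+mincoin(5)=1+5=6, 1+mincoin(2)=1+2=3) = 3
mincoin(14) = min(1+mincoin(13)=1+3=4, 1+mincoin(6)=1+6=7, 1+mincoin(3)=1+3=4) = 4
mincoin(15) = min(1+mincoin(14)=1+4=5, 1+mincoin(7)=1+7=8, 1+mincoin(4)=1+4=5) = 5
mincoin(16) = min(1+mincoin(15)=1+5=6, 1+mincoin(8)=1+1=2, 1+mincoin(5)=1+5=6) = 2
mincoin(17) = min(1+mincoin(16)=1+2=3, 1+mincoin(9)=1+2=3, 1+mincoin(6)=1+6=7) = 3
mincoin(18) = min(1+mincoin(17)=1+3=4, 1+mincoin(10)=1+3=4, 1+mincoin(7)=1+7=8) = 4
mincoin(19) = min(1+mincoin(18)=1+4=5, 1+mincoin(11)=1+1=2, 1+mincoin(8)=1+1=2) = 2
mincoin(20) = min(1+mincoin(19)=1+2=3, 1+mincoin(12)=1+2=3, 1+mincoin(9)=1+2=3) = 3

3


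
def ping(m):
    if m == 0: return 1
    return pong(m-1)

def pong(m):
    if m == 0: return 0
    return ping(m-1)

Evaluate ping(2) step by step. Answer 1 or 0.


ping(2) = pong(1)
pong(1) = ping(0)
ping(0) = 1  (base case)
Result: 1

1


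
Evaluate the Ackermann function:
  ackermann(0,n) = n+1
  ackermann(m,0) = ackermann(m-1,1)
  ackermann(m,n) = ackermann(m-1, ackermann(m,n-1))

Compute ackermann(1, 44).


ackermann(1, 44) = ackermann(0, ackermann(1, 43))
  ackermann(1, 43) = ackermann(0, ackermann(1, 42))
    ackermann(1, 42) = ackermann(0, ackermann(1, 41))
      ackermann(1, 41) = ackermann(0, ackermann(1, 40))
        ackermann(1, 40) = ackermann(0, ackermann(1, 39))
          ackermann(1, 39) = ackermann(0, ackermann(1, 38))
          ackermann(1, 38) = ackermann(0, ackermann(1, 37))
          ackermann(1, 37) = ackermann(0, ackermann(1, 36))
          ackermann(1, 36) = ackermann(0, ackermann(1, 35))
          ackermann(1, 35) = ackermann(0, ackermann(1, 34))
          ackermann(1, 34) = ackermann(0, ackermann(1, 33))
          ackermann(1, 33) = ackermann(0, ackermann(1, 32))
          ackermann(1, 32) = ackermann(0, ackermann(1, 31))
          ackermann(1, 31) = ackermann(0, ackermann(1, 30))
          ackermann(1, 30) = ackermann(0, ackermann(1, 29))
          ackermann(1, 29) = ackermann(0, ackermann(1, 28))
          ackermann(1, 28) = ackermann(0, ackermann(1, 27))
          ackermann(1, 27) = ackermann(0, ackermann(1, 26))
          ackermann(1, 26) = ackermann(0, ackermann(1, 25))
          ackermann(1, 25) = ackermann(0, ackermann(1, 24))
          ackermann(1, 24) = ackermann(0, ackermann(1, 23))
          ackermann(1, 23) = ackermann(0, ackermann(1, 22))
          ackermann(1, 22) = ackermann(0, ackermann(1, 21))
          ackermann(1, 21) = ackermann(0, ackermann(1, 20))
          ackermann(1, 20) = ackermann(0, ackermann(1, 19))
... (trace truncated)
Result: ackermann(1, 44) = 46

46


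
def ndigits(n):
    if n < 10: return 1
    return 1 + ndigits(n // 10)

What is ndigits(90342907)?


ndigits(90342907) = 1 + ndigits(9034290)
ndigits(9034290) = 1 + ndigits(903429)
ndigits(903429) = 1 + ndigits(90342)
ndigits(90342) = 1 + ndigits(9034)
ndigits(9034) = 1 + ndigits(903)
ndigits(903) = 1 + ndigits(90)
ndigits(90) = 1 + ndigits(9)
ndigits(9) = 1  (base case: 9 < 10)
Unwinding: 1 + 1 + 1 + 1 + 1 + 1 + 1 + 1 = 8

8


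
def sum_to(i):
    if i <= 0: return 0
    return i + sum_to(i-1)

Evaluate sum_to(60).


sum_to(60)
= 60 + 59 + 58 + 57 + 56 + 55 + 54 + 53 + 52 + 51 + 50 + 49 + 48 + 47 + 46 + 45 + 44 + 43 + 42 + 41 + 40 + 39 + 38 + 37 + 36 + 35 + 34 + 33 + 32 + 31 + 30 + 29 + 28 + 27 + 26 + 25 + 24 + 23 + 22 + 21 + 20 + 19 + 18 + 17 + 16 + 15 + 14 + 13 + 12 + 11 + 10 + 9 + 8 + 7 + 6 + 5 + 4 + 3 + 2 + 1 + sum_to(0)
= 60 + 59 + 58 + 57 + 56 + 55 + 54 + 53 + 52 + 51 + 50 + 49 + 48 + 47 + 46 + 45 + 44 + 43 + 42 + 41 + 40 + 39 + 38 + 37 + 36 + 35 + 34 + 33 + 32 + 31 + 30 + 29 + 28 + 27 + 26 + 25 + 24 + 23 + 22 + 21 + 20 + 19 + 18 + 17 + 16 + 15 + 14 + 13 + 12 + 11 + 10 + 9 + 8 + 7 + 6 + 5 + 4 + 3 + 2 + 1 + 0
= 1830

1830


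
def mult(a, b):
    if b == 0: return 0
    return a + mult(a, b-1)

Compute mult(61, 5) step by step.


mult(61, 5) = 61 + mult(61, 4)
mult(61, 4) = 61 + mult(61, 3)
mult(61, 3) = 61 + mult(61, 2)
mult(61, 2) = 61 + mult(61, 1)
mult(61, 1) = 61 + mult(61, 0)
mult(61, 0) = 0  (base case)
Total: 61 + 61 + 61 + 61 + 61 + 0 = 305

305


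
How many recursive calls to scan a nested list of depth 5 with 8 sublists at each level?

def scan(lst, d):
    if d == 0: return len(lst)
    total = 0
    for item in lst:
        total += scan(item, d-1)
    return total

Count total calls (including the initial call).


At depth 0 (root): 1 call
At depth 1: each of 1 parents calls scan on 8 children = 8 calls
At depth 2: each of 8 parents calls scan on 8 children = 64 calls
At depth 3: each of 64 parents calls scan on 8 children = 512 calls
At depth 4: each of 512 parents calls scan on 8 children = 4096 calls
At depth 5: each of 4096 parents calls scan on 8 children = 32768 calls
Total: 1 + 8 + 64 + 512 + 4096 + 32768 = 37449

37449


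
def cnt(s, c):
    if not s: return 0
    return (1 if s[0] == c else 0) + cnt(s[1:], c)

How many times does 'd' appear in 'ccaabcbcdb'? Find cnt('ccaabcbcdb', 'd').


s[0]='c' != 'd' -> 0
s[0]='c' != 'd' -> 0
s[0]='a' != 'd' -> 0
s[0]='a' != 'd' -> 0
s[0]='b' != 'd' -> 0
s[0]='c' != 'd' -> 0
s[0]='b' != 'd' -> 0
s[0]='c' != 'd' -> 0
s[0]='d' == 'd' -> 1
s[0]='b' != 'd' -> 0
Sum: 0 + 0 + 0 + 0 + 0 + 0 + 0 + 0 + 1 + 0 = 1

1


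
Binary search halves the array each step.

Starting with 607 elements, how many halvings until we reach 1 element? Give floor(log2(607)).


607 / 2 = 303
303 / 2 = 151
151 / 2 = 75
75 / 2 = 37
37 / 2 = 18
18 / 2 = 9
9 / 2 = 4
4 / 2 = 2
2 / 2 = 1
Reached 1 after 9 halvings

9


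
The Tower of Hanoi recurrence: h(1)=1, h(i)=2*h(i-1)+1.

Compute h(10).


h(10) = 2 * h(9) + 1
h(9) = 2 * h(8) + 1
h(8) = 2 * h(7) + 1
h(7) = 2 * h(6) + 1
h(6) = 2 * h(5) + 1
h(5) = 2 * h(4) + 1
h(4) = 2 * h(3) + 1
h(3) = 2 * h(2) + 1
h(2) = 2 * h(1) + 1
h(1) = 1  (base case)
h(2) = 2 * 1 + 1 = 3
h(3) = 2 * 3 + 1 = 7
h(4) = 2 * 7 + 1 = 15
h(5) = 2 * 15 + 1 = 31
h(6) = 2 * 31 + 1 = 63
h(7) = 2 * 63 + 1 = 127
h(8) = 2 * 127 + 1 = 255
h(9) = 2 * 255 + 1 = 511
h(10) = 2 * 511 + 1 = 1023

1023


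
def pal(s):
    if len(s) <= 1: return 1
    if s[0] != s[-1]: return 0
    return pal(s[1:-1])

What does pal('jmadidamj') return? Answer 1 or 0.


pal('jmadidamj'): s[0]='j' == s[-1]='j' -> check pal('madidam')
pal('madidam'): s[0]='m' == s[-1]='m' -> check pal('adida')
pal('adida'): s[0]='a' == s[-1]='a' -> check pal('did')
pal('did'): s[0]='d' == s[-1]='d' -> check pal('i')
pal('i'): len <= 1 -> return 1  (base case)
Result: 1 (palindrome)

1


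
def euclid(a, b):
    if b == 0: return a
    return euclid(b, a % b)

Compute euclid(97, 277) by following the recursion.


euclid(97, 277) = euclid(277, 97)
euclid(277, 97) = euclid(97, 83)
euclid(97, 83) = euclid(83, 14)
euclid(83, 14) = euclid(14, 13)
euclid(14, 13) = euclid(13, 1)
euclid(13, 1) = euclid(1, 0)
euclid(1, 0) = 1  (base case)

1


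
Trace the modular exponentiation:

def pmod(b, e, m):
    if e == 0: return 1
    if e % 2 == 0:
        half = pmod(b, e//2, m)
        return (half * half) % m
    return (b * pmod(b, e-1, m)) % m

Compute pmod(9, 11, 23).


pmod(9, 11, 23): e is odd, compute pmod(9, 10, 23)
  pmod(9, 10, 23): e is even, compute pmod(9, 5, 23)
    pmod(9, 5, 23): e is odd, compute pmod(9, 4, 23)
      pmod(9, 4, 23): e is even, compute pmod(9, 2, 23)
        pmod(9, 2, 23): e is even, compute pmod(9, 1, 23)
          pmod(9, 1, 23): e is odd, compute pmod(9, 0, 23)
          pmod(9, 0, 23) = 1
          (9 * 1) % 23 = 9
        half=9, (9*9) % 23 = 12
      half=12, (12*12) % 23 = 6
    (9 * 6) % 23 = 8
  half=8, (8*8) % 23 = 18
(9 * 18) % 23 = 1

1


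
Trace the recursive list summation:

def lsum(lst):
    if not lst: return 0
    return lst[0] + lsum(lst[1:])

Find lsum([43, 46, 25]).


lsum([43, 46, 25]) = 43 + lsum([46, 25])
lsum([46, 25]) = 46 + lsum([25])
lsum([25]) = 25 + lsum([])
lsum([]) = 0  (base case)
Total: 43 + 46 + 25 + 0 = 114

114


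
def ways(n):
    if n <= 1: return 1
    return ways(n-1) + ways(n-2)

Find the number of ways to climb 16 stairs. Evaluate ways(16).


Building up from base cases:
ways(0) = 1
ways(1) = 1
ways(2) = ways(1) + ways(0) = 1 + 1 = 2
ways(3) = ways(2) + ways(1) = 2 + 1 = 3
ways(4) = ways(3) + ways(2) = 3 + 2 = 5
ways(5) = ways(4) + ways(3) = 5 + 3 = 8
ways(6) = ways(5) + ways(4) = 8 + 5 = 13
ways(7) = ways(6) + ways(5) = 13 + 8 = 21
ways(8) = ways(7) + ways(6) = 21 + 13 = 34
ways(9) = ways(8) + ways(7) = 34 + 21 = 55
ways(10) = ways(9) + ways(8) = 55 + 34 = 89
ways(11) = ways(10) + ways(9) = 89 + 55 = 144
ways(12) = ways(11) + ways(10) = 144 + 89 = 233
ways(13) = ways(12) + ways(11) = 233 + 144 = 377
ways(14) = ways(13) + ways(12) = 377 + 233 = 610
ways(15) = ways(14) + ways(13) = 610 + 377 = 987
ways(16) = ways(15) + ways(14) = 987 + 610 = 1597

1597


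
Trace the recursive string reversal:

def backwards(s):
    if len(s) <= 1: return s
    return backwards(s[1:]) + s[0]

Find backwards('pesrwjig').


backwards('pesrwjig') = backwards('esrwjig') + 'p'
backwards('esrwjig') = backwards('srwjig') + 'e'
backwards('srwjig') = backwards('rwjig') + 's'
backwards('rwjig') = backwards('wjig') + 'r'
backwards('wjig') = backwards('jig') + 'w'
backwards('jig') = backwards('ig') + 'j'
backwards('ig') = backwards('g') + 'i'
backwards('g') = 'g'  (base case)
Concatenating: 'g' + 'i' + 'j' + 'w' + 'r' + 's' + 'e' + 'p' = 'gijwrsep'

gijwrsep


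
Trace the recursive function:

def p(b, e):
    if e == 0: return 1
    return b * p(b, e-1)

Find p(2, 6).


p(2, 6)
= 2 * p(2, 5)
= 2 * 2 * p(2, 4)
= 2 * 2 * 2 * p(2, 3)
= 2 * 2 * 2 * 2 * p(2, 2)
= 2 * 2 * 2 * 2 * 2 * p(2, 1)
= 2 * 2 * 2 * 2 * 2 * 2 * p(2, 0)
= 2 * 2 * 2 * 2 * 2 * 2 * 1
= 64

64


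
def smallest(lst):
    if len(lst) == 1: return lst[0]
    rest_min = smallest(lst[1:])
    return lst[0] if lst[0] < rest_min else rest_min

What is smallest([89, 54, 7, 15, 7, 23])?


smallest([89, 54, 7, 15, 7, 23]): compare 89 with smallest([54, 7, 15, 7, 23])
smallest([54, 7, 15, 7, 23]): compare 54 with smallest([7, 15, 7, 23])
smallest([7, 15, 7, 23]): compare 7 with smallest([15, 7, 23])
smallest([15, 7, 23]): compare 15 with smallest([7, 23])
smallest([7, 23]): compare 7 with smallest([23])
smallest([23]) = 23  (base case)
Compare 7 with 23 -> 7
Compare 15 with 7 -> 7
Compare 7 with 7 -> 7
Compare 54 with 7 -> 7
Compare 89 with 7 -> 7

7


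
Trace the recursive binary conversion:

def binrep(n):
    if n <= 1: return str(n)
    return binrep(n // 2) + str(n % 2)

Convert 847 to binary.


binrep(847) = binrep(423) + '1'
binrep(423) = binrep(211) + '1'
binrep(211) = binrep(105) + '1'
binrep(105) = binrep(52) + '1'
binrep(52) = binrep(26) + '0'
binrep(26) = binrep(13) + '0'
binrep(13) = binrep(6) + '1'
binrep(6) = binrep(3) + '0'
binrep(3) = binrep(1) + '1'
binrep(1) = '1'  (base case)
Concatenating: '1' + '1' + '0' + '1' + '0' + '0' + '1' + '1' + '1' + '1' = '1101001111'

1101001111


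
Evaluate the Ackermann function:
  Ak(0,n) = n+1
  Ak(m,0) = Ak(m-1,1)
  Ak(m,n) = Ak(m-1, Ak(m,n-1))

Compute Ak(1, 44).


Ak(1, 44) = Ak(0, Ak(1, 43))
  Ak(1, 43) = Ak(0, Ak(1, 42))
    Ak(1, 42) = Ak(0, Ak(1, 41))
      Ak(1, 41) = Ak(0, Ak(1, 40))
        Ak(1, 40) = Ak(0, Ak(1, 39))
          Ak(1, 39) = Ak(0, Ak(1, 38))
          Ak(1, 38) = Ak(0, Ak(1, 37))
          Ak(1, 37) = Ak(0, Ak(1, 36))
          Ak(1, 36) = Ak(0, Ak(1, 35))
          Ak(1, 35) = Ak(0, Ak(1, 34))
          Ak(1, 34) = Ak(0, Ak(1, 33))
          Ak(1, 33) = Ak(0, Ak(1, 32))
          Ak(1, 32) = Ak(0, Ak(1, 31))
          Ak(1, 31) = Ak(0, Ak(1, 30))
          Ak(1, 30) = Ak(0, Ak(1, 29))
          Ak(1, 29) = Ak(0, Ak(1, 28))
          Ak(1, 28) = Ak(0, Ak(1, 27))
          Ak(1, 27) = Ak(0, Ak(1, 26))
          Ak(1, 26) = Ak(0, Ak(1, 25))
          Ak(1, 25) = Ak(0, Ak(1, 24))
          Ak(1, 24) = Ak(0, Ak(1, 23))
          Ak(1, 23) = Ak(0, Ak(1, 22))
          Ak(1, 22) = Ak(0, Ak(1, 21))
          Ak(1, 21) = Ak(0, Ak(1, 20))
          Ak(1, 20) = Ak(0, Ak(1, 19))
... (trace truncated)
Result: Ak(1, 44) = 46

46


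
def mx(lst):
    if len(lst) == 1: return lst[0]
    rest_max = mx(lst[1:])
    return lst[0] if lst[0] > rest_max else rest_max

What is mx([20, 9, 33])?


mx([20, 9, 33]): compare 20 with mx([9, 33])
mx([9, 33]): compare 9 with mx([33])
mx([33]) = 33  (base case)
Compare 9 with 33 -> 33
Compare 20 with 33 -> 33

33


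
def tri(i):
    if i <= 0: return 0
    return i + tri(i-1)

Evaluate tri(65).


tri(65)
= 65 + 64 + 63 + 62 + 61 + 60 + 59 + 58 + 57 + 56 + 55 + 54 + 53 + 52 + 51 + 50 + 49 + 48 + 47 + 46 + 45 + 44 + 43 + 42 + 41 + 40 + 39 + 38 + 37 + 36 + 35 + 34 + 33 + 32 + 31 + 30 + 29 + 28 + 27 + 26 + 25 + 24 + 23 + 22 + 21 + 20 + 19 + 18 + 17 + 16 + 15 + 14 + 13 + 12 + 11 + 10 + 9 + 8 + 7 + 6 + 5 + 4 + 3 + 2 + 1 + tri(0)
= 65 + 64 + 63 + 62 + 61 + 60 + 59 + 58 + 57 + 56 + 55 + 54 + 53 + 52 + 51 + 50 + 49 + 48 + 47 + 46 + 45 + 44 + 43 + 42 + 41 + 40 + 39 + 38 + 37 + 36 + 35 + 34 + 33 + 32 + 31 + 30 + 29 + 28 + 27 + 26 + 25 + 24 + 23 + 22 + 21 + 20 + 19 + 18 + 17 + 16 + 15 + 14 + 13 + 12 + 11 + 10 + 9 + 8 + 7 + 6 + 5 + 4 + 3 + 2 + 1 + 0
= 2145

2145


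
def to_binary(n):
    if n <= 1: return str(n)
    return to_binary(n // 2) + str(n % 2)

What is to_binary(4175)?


to_binary(4175) = to_binary(2087) + '1'
to_binary(2087) = to_binary(1043) + '1'
to_binary(1043) = to_binary(521) + '1'
to_binary(521) = to_binary(260) + '1'
to_binary(260) = to_binary(130) + '0'
to_binary(130) = to_binary(65) + '0'
to_binary(65) = to_binary(32) + '1'
to_binary(32) = to_binary(16) + '0'
to_binary(16) = to_binary(8) + '0'
to_binary(8) = to_binary(4) + '0'
to_binary(4) = to_binary(2) + '0'
to_binary(2) = to_binary(1) + '0'
to_binary(1) = '1'  (base case)
Concatenating: '1' + '0' + '0' + '0' + '0' + '0' + '1' + '0' + '0' + '1' + '1' + '1' + '1' = '1000001001111'

1000001001111


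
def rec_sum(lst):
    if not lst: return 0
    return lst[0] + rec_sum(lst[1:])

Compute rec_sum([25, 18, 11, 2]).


rec_sum([25, 18, 11, 2]) = 25 + rec_sum([18, 11, 2])
rec_sum([18, 11, 2]) = 18 + rec_sum([11, 2])
rec_sum([11, 2]) = 11 + rec_sum([2])
rec_sum([2]) = 2 + rec_sum([])
rec_sum([]) = 0  (base case)
Total: 25 + 18 + 11 + 2 + 0 = 56

56


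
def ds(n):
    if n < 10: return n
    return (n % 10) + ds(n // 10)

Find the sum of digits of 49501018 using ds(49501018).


ds(49501018) = 8 + ds(4950101)
ds(4950101) = 1 + ds(495010)
ds(495010) = 0 + ds(49501)
ds(49501) = 1 + ds(4950)
ds(4950) = 0 + ds(495)
ds(495) = 5 + ds(49)
ds(49) = 9 + ds(4)
ds(4) = 4  (base case)
Total: 8 + 1 + 0 + 1 + 0 + 5 + 9 + 4 = 28

28


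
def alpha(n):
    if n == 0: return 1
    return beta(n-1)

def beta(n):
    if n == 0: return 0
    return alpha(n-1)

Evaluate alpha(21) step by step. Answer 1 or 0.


alpha(21) = beta(20)
beta(20) = alpha(19)
alpha(19) = beta(18)
beta(18) = alpha(17)
alpha(17) = beta(16)
beta(16) = alpha(15)
alpha(15) = beta(14)
beta(14) = alpha(13)
alpha(13) = beta(12)
beta(12) = alpha(11)
alpha(11) = beta(10)
beta(10) = alpha(9)
alpha(9) = beta(8)
beta(8) = alpha(7)
alpha(7) = beta(6)
beta(6) = alpha(5)
alpha(5) = beta(4)
beta(4) = alpha(3)
alpha(3) = beta(2)
beta(2) = alpha(1)
alpha(1) = beta(0)
beta(0) = 0  (base case)
Result: 0

0


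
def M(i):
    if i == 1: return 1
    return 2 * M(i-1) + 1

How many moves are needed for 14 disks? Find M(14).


M(14) = 2 * M(13) + 1
M(13) = 2 * M(12) + 1
M(12) = 2 * M(11) + 1
M(11) = 2 * M(10) + 1
M(10) = 2 * M(9) + 1
M(9) = 2 * M(8) + 1
M(8) = 2 * M(7) + 1
M(7) = 2 * M(6) + 1
M(6) = 2 * M(5) + 1
M(5) = 2 * M(4) + 1
M(4) = 2 * M(3) + 1
M(3) = 2 * M(2) + 1
M(2) = 2 * M(1) + 1
M(1) = 1  (base case)
M(2) = 2 * 1 + 1 = 3
M(3) = 2 * 3 + 1 = 7
M(4) = 2 * 7 + 1 = 15
M(5) = 2 * 15 + 1 = 31
M(6) = 2 * 31 + 1 = 63
M(7) = 2 * 63 + 1 = 127
M(8) = 2 * 127 + 1 = 255
M(9) = 2 * 255 + 1 = 511
M(10) = 2 * 511 + 1 = 1023
M(11) = 2 * 1023 + 1 = 2047
M(12) = 2 * 2047 + 1 = 4095
M(13) = 2 * 4095 + 1 = 8191
M(14) = 2 * 8191 + 1 = 16383

16383


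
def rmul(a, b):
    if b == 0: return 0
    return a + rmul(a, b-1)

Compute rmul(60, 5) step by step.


rmul(60, 5) = 60 + rmul(60, 4)
rmul(60, 4) = 60 + rmul(60, 3)
rmul(60, 3) = 60 + rmul(60, 2)
rmul(60, 2) = 60 + rmul(60, 1)
rmul(60, 1) = 60 + rmul(60, 0)
rmul(60, 0) = 0  (base case)
Total: 60 + 60 + 60 + 60 + 60 + 0 = 300

300


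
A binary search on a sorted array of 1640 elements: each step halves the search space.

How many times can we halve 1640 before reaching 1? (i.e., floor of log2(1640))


1640 / 2 = 820
820 / 2 = 410
410 / 2 = 205
205 / 2 = 102
102 / 2 = 51
51 / 2 = 25
25 / 2 = 12
12 / 2 = 6
6 / 2 = 3
3 / 2 = 1
Reached 1 after 10 halvings

10


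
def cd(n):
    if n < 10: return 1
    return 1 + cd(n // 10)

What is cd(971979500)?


cd(971979500) = 1 + cd(97197950)
cd(97197950) = 1 + cd(9719795)
cd(9719795) = 1 + cd(971979)
cd(971979) = 1 + cd(97197)
cd(97197) = 1 + cd(9719)
cd(9719) = 1 + cd(971)
cd(971) = 1 + cd(97)
cd(97) = 1 + cd(9)
cd(9) = 1  (base case: 9 < 10)
Unwinding: 1 + 1 + 1 + 1 + 1 + 1 + 1 + 1 + 1 = 9

9


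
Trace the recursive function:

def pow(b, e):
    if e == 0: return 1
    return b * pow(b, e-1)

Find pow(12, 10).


pow(12, 10)
= 12 * pow(12, 9)
= 12 * 12 * pow(12, 8)
= 12 * 12 * 12 * pow(12, 7)
= 12 * 12 * 12 * 12 * pow(12, 6)
= 12 * 12 * 12 * 12 * 12 * pow(12, 5)
= 12 * 12 * 12 * 12 * 12 * 12 * pow(12, 4)
= 12 * 12 * 12 * 12 * 12 * 12 * 12 * pow(12, 3)
= 12 * 12 * 12 * 12 * 12 * 12 * 12 * 12 * pow(12, 2)
= 12 * 12 * 12 * 12 * 12 * 12 * 12 * 12 * 12 * pow(12, 1)
= 12 * 12 * 12 * 12 * 12 * 12 * 12 * 12 * 12 * 12 * pow(12, 0)
= 12 * 12 * 12 * 12 * 12 * 12 * 12 * 12 * 12 * 12 * 1
= 61917364224

61917364224


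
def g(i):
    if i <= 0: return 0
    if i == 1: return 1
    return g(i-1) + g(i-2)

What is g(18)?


Computing g(18) bottom-up:
g(0) = 0
g(1) = 1
g(2) = g(1) + g(0) = 1 + 0 = 1
g(3) = g(2) + g(1) = 1 + 1 = 2
g(4) = g(3) + g(2) = 2 + 1 = 3
g(5) = g(4) + g(3) = 3 + 2 = 5
g(6) = g(5) + g(4) = 5 + 3 = 8
g(7) = g(6) + g(5) = 8 + 5 = 13
g(8) = g(7) + g(6) = 13 + 8 = 21
g(9) = g(8) + g(7) = 21 + 13 = 34
g(10) = g(9) + g(8) = 34 + 21 = 55
g(11) = g(10) + g(9) = 55 + 34 = 89
g(12) = g(11) + g(10) = 89 + 55 = 144
g(13) = g(12) + g(11) = 144 + 89 = 233
g(14) = g(13) + g(12) = 233 + 144 = 377
g(15) = g(14) + g(13) = 377 + 233 = 610
g(16) = g(15) + g(14) = 610 + 377 = 987
g(17) = g(16) + g(15) = 987 + 610 = 1597
g(18) = g(17) + g(16) = 1597 + 987 = 2584

2584
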